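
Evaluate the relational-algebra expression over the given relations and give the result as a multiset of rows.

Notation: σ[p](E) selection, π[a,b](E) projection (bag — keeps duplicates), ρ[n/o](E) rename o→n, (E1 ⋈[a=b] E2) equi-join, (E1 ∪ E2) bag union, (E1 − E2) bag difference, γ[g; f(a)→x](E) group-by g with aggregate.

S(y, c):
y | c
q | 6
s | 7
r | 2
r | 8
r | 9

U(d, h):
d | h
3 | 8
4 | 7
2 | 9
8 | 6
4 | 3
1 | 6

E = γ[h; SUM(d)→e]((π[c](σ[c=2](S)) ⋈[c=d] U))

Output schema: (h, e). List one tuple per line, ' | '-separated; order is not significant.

Subexpression sizes:
  S → 5
  σ[c=2](S) → 1
  π[c](σ[c=2](S)) → 1
  U → 6
  (π[c](σ[c=2](S)) ⋈[c=d] U) → 1
  γ[h; SUM(d)→e]((π[c](σ[c=2](S)) ⋈[c=d] U)) → 1

== RESULT ==
h | e
9 | 2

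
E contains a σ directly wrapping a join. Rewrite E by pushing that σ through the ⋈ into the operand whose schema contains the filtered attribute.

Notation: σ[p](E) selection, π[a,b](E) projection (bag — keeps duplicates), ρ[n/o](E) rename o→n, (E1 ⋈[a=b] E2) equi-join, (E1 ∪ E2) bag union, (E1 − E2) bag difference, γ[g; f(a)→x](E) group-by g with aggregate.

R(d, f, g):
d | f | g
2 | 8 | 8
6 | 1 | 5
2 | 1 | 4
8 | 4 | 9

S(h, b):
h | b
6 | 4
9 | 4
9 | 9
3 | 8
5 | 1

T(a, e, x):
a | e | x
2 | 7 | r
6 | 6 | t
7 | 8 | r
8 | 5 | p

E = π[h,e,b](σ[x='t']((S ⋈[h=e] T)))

σ filters on x, owned by the right side.
E' = π[h,e,b]((S ⋈[h=e] σ[x='t'](T)))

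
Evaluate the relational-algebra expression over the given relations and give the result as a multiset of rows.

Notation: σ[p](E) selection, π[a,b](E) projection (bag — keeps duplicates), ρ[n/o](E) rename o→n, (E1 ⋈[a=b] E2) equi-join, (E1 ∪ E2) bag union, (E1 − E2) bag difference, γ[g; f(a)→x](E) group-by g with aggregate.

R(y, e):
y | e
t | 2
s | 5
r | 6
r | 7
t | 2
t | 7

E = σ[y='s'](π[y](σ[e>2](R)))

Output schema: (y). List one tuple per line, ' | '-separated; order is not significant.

Subexpression sizes:
  R → 6
  σ[e>2](R) → 4
  π[y](σ[e>2](R)) → 4
  σ[y='s'](π[y](σ[e>2](R))) → 1

== RESULT ==
y
s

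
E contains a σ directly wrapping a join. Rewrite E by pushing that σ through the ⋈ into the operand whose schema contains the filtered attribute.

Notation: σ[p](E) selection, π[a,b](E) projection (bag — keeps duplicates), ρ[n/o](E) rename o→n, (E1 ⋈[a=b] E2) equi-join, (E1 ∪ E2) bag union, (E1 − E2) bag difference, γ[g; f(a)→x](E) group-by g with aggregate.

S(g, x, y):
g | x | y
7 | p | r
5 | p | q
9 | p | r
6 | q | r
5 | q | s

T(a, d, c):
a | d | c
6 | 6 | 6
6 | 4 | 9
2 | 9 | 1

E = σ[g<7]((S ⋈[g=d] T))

σ filters on g, owned by the left side.
E' = (σ[g<7](S) ⋈[g=d] T)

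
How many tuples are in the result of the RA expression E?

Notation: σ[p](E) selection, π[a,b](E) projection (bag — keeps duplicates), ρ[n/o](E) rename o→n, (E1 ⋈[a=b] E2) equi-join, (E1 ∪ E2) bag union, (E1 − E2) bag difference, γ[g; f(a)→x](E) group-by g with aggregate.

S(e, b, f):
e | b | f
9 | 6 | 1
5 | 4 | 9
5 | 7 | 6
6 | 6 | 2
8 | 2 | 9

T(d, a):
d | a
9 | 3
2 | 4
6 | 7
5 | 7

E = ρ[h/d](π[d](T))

Subexpression sizes:
  T → 4
  π[d](T) → 4
  ρ[h/d](π[d](T)) → 4

|E| = 4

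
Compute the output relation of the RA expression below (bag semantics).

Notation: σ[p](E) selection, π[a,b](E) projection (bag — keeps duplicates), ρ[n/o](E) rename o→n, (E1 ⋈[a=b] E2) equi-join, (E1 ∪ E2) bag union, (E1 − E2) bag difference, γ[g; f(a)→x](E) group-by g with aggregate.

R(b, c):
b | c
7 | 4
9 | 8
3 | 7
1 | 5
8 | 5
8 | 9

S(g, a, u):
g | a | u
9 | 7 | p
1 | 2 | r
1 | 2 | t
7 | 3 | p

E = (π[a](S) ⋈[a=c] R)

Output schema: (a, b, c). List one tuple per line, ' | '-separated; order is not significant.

Row counts bottom-up:
  S → 4
  π[a](S) → 4
  R → 6
  (π[a](S) ⋈[a=c] R) → 1

== RESULT ==
a | b | c
7 | 3 | 7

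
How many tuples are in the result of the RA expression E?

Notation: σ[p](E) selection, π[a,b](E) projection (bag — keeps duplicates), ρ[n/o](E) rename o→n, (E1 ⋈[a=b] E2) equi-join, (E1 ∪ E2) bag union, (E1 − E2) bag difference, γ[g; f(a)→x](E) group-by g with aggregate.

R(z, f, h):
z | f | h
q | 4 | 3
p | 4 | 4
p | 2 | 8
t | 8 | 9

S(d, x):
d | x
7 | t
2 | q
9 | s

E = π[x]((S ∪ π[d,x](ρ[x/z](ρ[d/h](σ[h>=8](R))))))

Row counts bottom-up:
  S → 3
  R → 4
  σ[h>=8](R) → 2
  ρ[d/h](σ[h>=8](R)) → 2
  ρ[x/z](ρ[d/h](σ[h>=8](R))) → 2
  π[d,x](ρ[x/z](ρ[d/h](σ[h>=8](R)))) → 2
  (S ∪ π[d,x](ρ[x/z](ρ[d/h](σ[h>=8](R))))) → 5
  π[x]((S ∪ π[d,x](ρ[x/z](ρ[d/h](σ[h>=8](R)))))) → 5

|E| = 5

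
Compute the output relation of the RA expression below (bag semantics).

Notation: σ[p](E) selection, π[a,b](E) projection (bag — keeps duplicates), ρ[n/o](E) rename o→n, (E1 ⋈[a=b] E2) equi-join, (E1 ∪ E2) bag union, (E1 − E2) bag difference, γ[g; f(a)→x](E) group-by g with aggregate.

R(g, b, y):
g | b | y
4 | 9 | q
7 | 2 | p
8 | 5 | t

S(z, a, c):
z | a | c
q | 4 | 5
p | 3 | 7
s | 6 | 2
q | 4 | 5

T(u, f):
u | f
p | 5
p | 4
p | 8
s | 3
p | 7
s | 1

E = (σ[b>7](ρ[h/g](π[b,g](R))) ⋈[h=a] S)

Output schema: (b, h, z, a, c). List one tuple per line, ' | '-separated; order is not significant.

Subexpression sizes:
  R → 3
  π[b,g](R) → 3
  ρ[h/g](π[b,g](R)) → 3
  σ[b>7](ρ[h/g](π[b,g](R))) → 1
  S → 4
  (σ[b>7](ρ[h/g](π[b,g](R))) ⋈[h=a] S) → 2

== RESULT ==
b | h | z | a | c
9 | 4 | q | 4 | 5
9 | 4 | q | 4 | 5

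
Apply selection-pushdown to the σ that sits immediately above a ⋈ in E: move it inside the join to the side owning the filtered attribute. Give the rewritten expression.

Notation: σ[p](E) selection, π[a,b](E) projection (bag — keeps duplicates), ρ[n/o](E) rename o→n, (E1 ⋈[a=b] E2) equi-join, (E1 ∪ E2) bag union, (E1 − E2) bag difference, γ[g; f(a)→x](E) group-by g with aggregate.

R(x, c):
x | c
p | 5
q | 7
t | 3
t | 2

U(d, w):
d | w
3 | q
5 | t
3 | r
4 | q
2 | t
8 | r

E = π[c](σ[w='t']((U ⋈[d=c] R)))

σ filters on w, owned by the left side.
E' = π[c]((σ[w='t'](U) ⋈[d=c] R))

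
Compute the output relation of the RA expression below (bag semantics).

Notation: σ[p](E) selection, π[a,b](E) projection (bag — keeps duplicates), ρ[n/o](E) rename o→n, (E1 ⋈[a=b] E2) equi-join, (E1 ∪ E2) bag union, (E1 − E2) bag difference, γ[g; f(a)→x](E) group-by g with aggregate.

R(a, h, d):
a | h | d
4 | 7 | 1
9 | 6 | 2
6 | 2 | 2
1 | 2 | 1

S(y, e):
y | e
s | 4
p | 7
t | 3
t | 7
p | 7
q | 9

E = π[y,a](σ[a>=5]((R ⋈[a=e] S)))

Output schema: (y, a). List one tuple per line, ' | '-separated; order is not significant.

Stepwise |·|:
  R → 4
  S → 6
  (R ⋈[a=e] S) → 2
  σ[a>=5]((R ⋈[a=e] S)) → 1
  π[y,a](σ[a>=5]((R ⋈[a=e] S))) → 1

== RESULT ==
y | a
q | 9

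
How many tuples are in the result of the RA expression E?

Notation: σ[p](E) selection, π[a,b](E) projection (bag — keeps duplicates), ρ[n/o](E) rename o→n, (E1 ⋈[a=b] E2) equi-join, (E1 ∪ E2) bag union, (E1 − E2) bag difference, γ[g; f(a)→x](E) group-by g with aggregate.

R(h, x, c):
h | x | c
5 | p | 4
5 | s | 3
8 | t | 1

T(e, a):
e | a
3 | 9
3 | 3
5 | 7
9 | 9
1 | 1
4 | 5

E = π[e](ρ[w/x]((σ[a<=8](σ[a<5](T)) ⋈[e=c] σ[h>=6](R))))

Per-node cardinality:
  T → 6
  σ[a<5](T) → 2
  σ[a<=8](σ[a<5](T)) → 2
  R → 3
  σ[h>=6](R) → 1
  (σ[a<=8](σ[a<5](T)) ⋈[e=c] σ[h>=6](R)) → 1
  ρ[w/x]((σ[a<=8](σ[a<5](T)) ⋈[e=c] σ[h>=6](R))) → 1
  π[e](ρ[w/x]((σ[a<=8](σ[a<5](T)) ⋈[e=c] σ[h>=6](R)))) → 1

|E| = 1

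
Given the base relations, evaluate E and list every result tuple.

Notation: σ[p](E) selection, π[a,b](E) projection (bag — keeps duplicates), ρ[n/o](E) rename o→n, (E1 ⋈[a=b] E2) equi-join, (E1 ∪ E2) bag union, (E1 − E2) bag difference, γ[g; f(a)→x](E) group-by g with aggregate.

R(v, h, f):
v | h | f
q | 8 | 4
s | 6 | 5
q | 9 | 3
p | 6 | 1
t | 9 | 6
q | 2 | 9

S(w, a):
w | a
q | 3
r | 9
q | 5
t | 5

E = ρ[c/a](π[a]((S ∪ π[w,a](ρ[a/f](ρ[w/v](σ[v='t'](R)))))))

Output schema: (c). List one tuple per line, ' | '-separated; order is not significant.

Subexpression sizes:
  S → 4
  R → 6
  σ[v='t'](R) → 1
  ρ[w/v](σ[v='t'](R)) → 1
  ρ[a/f](ρ[w/v](σ[v='t'](R))) → 1
  π[w,a](ρ[a/f](ρ[w/v](σ[v='t'](R)))) → 1
  (S ∪ π[w,a](ρ[a/f](ρ[w/v](σ[v='t'](R))))) → 5
  π[a]((S ∪ π[w,a](ρ[a/f](ρ[w/v](σ[v='t'](R)))))) → 5
  ρ[c/a](π[a]((S ∪ π[w,a](ρ[a/f](ρ[w/v](σ[v='t'](R))))))) → 5

== RESULT ==
c
3
5
5
6
9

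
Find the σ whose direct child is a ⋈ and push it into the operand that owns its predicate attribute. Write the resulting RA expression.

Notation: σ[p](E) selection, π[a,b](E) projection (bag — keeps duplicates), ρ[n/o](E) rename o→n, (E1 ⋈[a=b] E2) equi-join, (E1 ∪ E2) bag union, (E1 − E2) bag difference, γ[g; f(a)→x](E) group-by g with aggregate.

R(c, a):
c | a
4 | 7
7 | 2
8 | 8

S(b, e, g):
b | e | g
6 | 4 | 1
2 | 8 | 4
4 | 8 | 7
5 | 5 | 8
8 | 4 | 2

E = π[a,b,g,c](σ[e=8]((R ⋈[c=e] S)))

σ filters on e, owned by the right side.
E' = π[a,b,g,c]((R ⋈[c=e] σ[e=8](S)))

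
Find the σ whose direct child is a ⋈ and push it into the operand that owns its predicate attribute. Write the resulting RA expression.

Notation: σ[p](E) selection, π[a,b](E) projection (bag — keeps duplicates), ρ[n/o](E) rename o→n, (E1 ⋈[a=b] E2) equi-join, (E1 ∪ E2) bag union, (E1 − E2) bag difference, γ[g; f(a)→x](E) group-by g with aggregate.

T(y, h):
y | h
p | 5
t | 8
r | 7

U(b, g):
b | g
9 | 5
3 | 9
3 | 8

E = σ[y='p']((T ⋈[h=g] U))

σ filters on y, owned by the left side.
E' = (σ[y='p'](T) ⋈[h=g] U)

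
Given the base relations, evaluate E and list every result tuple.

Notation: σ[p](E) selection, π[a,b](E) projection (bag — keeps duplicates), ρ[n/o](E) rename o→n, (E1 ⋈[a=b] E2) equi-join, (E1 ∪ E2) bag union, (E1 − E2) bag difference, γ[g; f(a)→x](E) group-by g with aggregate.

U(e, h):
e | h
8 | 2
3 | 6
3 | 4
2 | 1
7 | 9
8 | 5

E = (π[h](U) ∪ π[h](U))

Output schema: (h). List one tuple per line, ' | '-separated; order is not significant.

Subexpression sizes:
  U → 6
  π[h](U) → 6
  U → 6
  π[h](U) → 6
  (π[h](U) ∪ π[h](U)) → 12

== RESULT ==
h
1
1
2
2
4
4
5
5
6
6
9
9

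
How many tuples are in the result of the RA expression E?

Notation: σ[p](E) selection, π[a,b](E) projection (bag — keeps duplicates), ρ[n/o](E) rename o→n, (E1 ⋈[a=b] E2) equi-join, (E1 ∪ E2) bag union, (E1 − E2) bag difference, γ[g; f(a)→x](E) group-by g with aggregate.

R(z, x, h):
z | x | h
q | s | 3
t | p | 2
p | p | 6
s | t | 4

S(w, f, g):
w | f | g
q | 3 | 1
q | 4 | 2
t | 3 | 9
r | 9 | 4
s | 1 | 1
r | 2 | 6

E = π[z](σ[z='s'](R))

Per-node cardinality:
  R → 4
  σ[z='s'](R) → 1
  π[z](σ[z='s'](R)) → 1

|E| = 1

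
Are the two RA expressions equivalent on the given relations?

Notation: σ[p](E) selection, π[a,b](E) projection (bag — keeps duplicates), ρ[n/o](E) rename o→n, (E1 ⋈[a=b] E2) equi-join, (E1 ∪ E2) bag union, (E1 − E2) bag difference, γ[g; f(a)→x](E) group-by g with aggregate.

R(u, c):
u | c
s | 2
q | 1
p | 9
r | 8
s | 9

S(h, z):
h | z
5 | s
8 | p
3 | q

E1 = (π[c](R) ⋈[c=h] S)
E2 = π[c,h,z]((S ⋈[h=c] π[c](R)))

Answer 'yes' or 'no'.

E1 per-node cardinality:
  R → 5
  π[c](R) → 5
  S → 3
  (π[c](R) ⋈[c=h] S) → 1
E2 per-node cardinality:
  S → 3
  R → 5
  π[c](R) → 5
  (S ⋈[h=c] π[c](R)) → 1
  π[c,h,z]((S ⋈[h=c] π[c](R))) → 1

E1 and E2 produce the same multiset:
c | h | z
8 | 8 | p

yes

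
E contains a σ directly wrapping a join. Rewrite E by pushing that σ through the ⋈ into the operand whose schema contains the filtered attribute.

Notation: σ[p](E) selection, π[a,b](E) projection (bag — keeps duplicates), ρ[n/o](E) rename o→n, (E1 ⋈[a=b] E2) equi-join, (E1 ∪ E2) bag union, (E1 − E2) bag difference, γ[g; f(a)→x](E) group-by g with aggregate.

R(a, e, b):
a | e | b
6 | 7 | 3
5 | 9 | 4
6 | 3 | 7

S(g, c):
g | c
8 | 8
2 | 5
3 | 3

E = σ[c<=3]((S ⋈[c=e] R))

σ filters on c, owned by the left side.
E' = (σ[c<=3](S) ⋈[c=e] R)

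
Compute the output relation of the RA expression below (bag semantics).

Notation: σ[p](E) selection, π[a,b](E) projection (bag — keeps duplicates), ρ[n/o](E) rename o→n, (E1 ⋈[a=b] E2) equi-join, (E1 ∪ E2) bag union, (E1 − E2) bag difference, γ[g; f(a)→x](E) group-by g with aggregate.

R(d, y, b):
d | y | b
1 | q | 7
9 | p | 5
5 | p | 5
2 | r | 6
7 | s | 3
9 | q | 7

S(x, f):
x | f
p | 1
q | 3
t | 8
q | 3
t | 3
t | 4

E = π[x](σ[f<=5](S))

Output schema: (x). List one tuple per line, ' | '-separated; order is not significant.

Subexpression sizes:
  S → 6
  σ[f<=5](S) → 5
  π[x](σ[f<=5](S)) → 5

== RESULT ==
x
p
q
q
t
t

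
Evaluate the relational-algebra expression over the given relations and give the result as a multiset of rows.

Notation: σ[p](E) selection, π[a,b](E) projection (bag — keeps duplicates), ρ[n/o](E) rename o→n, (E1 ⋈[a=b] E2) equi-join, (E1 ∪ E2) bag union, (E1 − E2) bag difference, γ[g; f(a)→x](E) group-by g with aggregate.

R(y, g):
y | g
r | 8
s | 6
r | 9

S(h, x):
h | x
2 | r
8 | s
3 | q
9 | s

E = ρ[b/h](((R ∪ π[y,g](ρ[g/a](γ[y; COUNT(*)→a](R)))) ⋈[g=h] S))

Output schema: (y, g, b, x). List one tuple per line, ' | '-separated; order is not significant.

Stepwise |·|:
  R → 3
  R → 3
  γ[y; COUNT(*)→a](R) → 2
  ρ[g/a](γ[y; COUNT(*)→a](R)) → 2
  π[y,g](ρ[g/a](γ[y; COUNT(*)→a](R))) → 2
  (R ∪ π[y,g](ρ[g/a](γ[y; COUNT(*)→a](R)))) → 5
  S → 4
  ((R ∪ π[y,g](ρ[g/a](γ[y; COUNT(*)→a](R)))) ⋈[g=h] S) → 3
  ρ[b/h](((R ∪ π[y,g](ρ[g/a](γ[y; COUNT(*)→a](R)))) ⋈[g=h] S)) → 3

== RESULT ==
y | g | b | x
r | 2 | 2 | r
r | 8 | 8 | s
r | 9 | 9 | s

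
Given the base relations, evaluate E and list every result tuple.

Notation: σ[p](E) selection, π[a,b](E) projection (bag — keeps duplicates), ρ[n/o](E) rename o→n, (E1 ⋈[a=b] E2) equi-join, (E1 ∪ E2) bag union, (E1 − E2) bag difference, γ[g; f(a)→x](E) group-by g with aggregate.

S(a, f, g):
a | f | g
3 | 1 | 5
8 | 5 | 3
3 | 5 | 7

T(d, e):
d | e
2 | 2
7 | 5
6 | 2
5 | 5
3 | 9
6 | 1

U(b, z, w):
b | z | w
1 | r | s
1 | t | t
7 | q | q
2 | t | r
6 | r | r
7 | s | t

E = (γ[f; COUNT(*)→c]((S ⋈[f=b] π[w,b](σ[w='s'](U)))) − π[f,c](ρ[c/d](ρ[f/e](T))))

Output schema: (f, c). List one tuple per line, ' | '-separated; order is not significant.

Row counts bottom-up:
  S → 3
  U → 6
  σ[w='s'](U) → 1
  π[w,b](σ[w='s'](U)) → 1
  (S ⋈[f=b] π[w,b](σ[w='s'](U))) → 1
  γ[f; COUNT(*)→c]((S ⋈[f=b] π[w,b](σ[w='s'](U)))) → 1
  T → 6
  ρ[f/e](T) → 6
  ρ[c/d](ρ[f/e](T)) → 6
  π[f,c](ρ[c/d](ρ[f/e](T))) → 6
  (γ[f; COUNT(*)→c]((S ⋈[f=b] π[w,b](σ[w='s'](U)))) − π[f,c](ρ[c/d](ρ[f/e](T)))) → 1

== RESULT ==
f | c
1 | 1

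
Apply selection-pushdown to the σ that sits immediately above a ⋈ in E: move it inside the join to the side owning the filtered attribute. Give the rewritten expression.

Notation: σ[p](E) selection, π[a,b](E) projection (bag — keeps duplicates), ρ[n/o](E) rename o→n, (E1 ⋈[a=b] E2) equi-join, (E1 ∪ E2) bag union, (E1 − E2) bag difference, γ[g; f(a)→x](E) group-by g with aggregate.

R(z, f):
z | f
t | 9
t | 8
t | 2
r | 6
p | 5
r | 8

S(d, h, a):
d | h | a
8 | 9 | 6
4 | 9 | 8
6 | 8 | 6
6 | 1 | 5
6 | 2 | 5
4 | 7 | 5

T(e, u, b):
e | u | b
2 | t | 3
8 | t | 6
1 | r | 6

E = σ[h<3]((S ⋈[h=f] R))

σ filters on h, owned by the left side.
E' = (σ[h<3](S) ⋈[h=f] R)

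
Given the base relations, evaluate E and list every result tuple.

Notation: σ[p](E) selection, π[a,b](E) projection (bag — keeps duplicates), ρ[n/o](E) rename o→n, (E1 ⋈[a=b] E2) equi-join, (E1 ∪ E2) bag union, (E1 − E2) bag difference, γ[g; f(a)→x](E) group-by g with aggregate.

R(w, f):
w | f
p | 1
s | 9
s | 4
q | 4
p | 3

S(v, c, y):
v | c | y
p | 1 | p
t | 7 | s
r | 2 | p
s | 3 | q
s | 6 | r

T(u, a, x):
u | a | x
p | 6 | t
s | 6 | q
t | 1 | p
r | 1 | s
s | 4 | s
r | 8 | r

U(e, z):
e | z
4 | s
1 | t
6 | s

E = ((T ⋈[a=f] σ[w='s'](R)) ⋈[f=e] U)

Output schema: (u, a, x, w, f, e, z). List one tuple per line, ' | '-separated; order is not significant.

Row counts bottom-up:
  T → 6
  R → 5
  σ[w='s'](R) → 2
  (T ⋈[a=f] σ[w='s'](R)) → 1
  U → 3
  ((T ⋈[a=f] σ[w='s'](R)) ⋈[f=e] U) → 1

== RESULT ==
u | a | x | w | f | e | z
s | 4 | s | s | 4 | 4 | s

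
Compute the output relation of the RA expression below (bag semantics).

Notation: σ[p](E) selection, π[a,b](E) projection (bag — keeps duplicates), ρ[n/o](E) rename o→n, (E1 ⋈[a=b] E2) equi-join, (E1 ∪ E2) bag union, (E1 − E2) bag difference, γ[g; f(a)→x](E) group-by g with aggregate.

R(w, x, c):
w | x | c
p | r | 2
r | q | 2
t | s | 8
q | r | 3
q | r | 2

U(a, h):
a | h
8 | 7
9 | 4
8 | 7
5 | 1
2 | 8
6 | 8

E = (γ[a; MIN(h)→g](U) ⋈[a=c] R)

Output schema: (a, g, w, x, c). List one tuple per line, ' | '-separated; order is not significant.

Stepwise |·|:
  U → 6
  γ[a; MIN(h)→g](U) → 5
  R → 5
  (γ[a; MIN(h)→g](U) ⋈[a=c] R) → 4

== RESULT ==
a | g | w | x | c
2 | 8 | p | r | 2
2 | 8 | q | r | 2
2 | 8 | r | q | 2
8 | 7 | t | s | 8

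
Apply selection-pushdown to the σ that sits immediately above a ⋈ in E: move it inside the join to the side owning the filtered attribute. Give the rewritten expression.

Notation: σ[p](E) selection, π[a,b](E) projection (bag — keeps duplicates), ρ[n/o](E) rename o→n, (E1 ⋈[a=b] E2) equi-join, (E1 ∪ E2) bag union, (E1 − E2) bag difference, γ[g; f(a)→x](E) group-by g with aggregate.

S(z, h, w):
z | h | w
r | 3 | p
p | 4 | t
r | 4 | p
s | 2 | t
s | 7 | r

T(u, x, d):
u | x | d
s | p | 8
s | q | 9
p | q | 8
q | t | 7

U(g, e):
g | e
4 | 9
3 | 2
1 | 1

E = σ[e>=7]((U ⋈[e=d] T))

σ filters on e, owned by the left side.
E' = (σ[e>=7](U) ⋈[e=d] T)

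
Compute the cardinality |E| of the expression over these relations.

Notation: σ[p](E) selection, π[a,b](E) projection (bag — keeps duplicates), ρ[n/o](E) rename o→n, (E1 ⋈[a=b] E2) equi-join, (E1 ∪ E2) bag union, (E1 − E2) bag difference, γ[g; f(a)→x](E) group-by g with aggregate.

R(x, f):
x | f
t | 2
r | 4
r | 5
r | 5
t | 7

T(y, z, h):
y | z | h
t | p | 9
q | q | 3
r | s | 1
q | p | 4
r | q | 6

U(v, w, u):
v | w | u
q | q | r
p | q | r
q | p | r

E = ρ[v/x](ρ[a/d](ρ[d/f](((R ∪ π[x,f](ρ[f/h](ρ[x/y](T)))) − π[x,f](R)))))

Row counts bottom-up:
  R → 5
  T → 5
  ρ[x/y](T) → 5
  ρ[f/h](ρ[x/y](T)) → 5
  π[x,f](ρ[f/h](ρ[x/y](T))) → 5
  (R ∪ π[x,f](ρ[f/h](ρ[x/y](T)))) → 10
  R → 5
  π[x,f](R) → 5
  ((R ∪ π[x,f](ρ[f/h](ρ[x/y](T)))) − π[x,f](R)) → 5
  ρ[d/f](((R ∪ π[x,f](ρ[f/h](ρ[x/y](T)))) − π[x,f](R))) → 5
  ρ[a/d](ρ[d/f](((R ∪ π[x,f](ρ[f/h](ρ[x/y](T)))) − π[x,f](R)))) → 5
  ρ[v/x](ρ[a/d](ρ[d/f](((R ∪ π[x,f](ρ[f/h](ρ[x/y](T)))) − π[x,f](R))))) → 5

|E| = 5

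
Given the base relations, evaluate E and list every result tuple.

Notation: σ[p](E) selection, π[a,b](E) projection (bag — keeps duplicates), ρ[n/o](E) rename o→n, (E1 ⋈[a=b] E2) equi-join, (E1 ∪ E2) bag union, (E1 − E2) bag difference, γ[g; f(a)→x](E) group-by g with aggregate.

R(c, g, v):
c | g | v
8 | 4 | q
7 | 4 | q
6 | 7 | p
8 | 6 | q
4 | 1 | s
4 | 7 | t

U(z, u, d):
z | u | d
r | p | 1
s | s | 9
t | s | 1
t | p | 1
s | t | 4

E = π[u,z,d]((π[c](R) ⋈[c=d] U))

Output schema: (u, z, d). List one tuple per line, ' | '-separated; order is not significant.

Row counts bottom-up:
  R → 6
  π[c](R) → 6
  U → 5
  (π[c](R) ⋈[c=d] U) → 2
  π[u,z,d]((π[c](R) ⋈[c=d] U)) → 2

== RESULT ==
u | z | d
t | s | 4
t | s | 4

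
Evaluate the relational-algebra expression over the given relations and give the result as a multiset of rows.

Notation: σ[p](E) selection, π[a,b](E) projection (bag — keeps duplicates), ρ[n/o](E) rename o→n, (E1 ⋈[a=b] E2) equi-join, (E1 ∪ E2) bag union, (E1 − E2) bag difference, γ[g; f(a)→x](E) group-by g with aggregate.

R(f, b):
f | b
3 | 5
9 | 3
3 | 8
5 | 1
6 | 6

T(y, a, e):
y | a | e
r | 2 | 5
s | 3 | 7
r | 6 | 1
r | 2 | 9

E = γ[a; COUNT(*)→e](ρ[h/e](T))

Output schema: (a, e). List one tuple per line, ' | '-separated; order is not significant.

Stepwise |·|:
  T → 4
  ρ[h/e](T) → 4
  γ[a; COUNT(*)→e](ρ[h/e](T)) → 3

== RESULT ==
a | e
2 | 2
3 | 1
6 | 1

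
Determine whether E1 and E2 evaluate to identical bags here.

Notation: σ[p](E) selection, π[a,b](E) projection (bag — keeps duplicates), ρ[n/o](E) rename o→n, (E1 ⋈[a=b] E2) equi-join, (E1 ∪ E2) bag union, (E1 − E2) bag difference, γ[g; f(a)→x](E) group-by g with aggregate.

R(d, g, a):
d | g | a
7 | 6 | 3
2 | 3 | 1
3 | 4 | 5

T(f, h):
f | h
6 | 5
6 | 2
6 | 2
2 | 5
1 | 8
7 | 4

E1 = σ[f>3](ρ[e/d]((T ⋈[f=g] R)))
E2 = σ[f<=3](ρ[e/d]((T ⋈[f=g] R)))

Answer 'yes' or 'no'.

E1 subexpression sizes:
  T → 6
  R → 3
  (T ⋈[f=g] R) → 3
  ρ[e/d]((T ⋈[f=g] R)) → 3
  σ[f>3](ρ[e/d]((T ⋈[f=g] R))) → 3
E2 subexpression sizes:
  T → 6
  R → 3
  (T ⋈[f=g] R) → 3
  ρ[e/d]((T ⋈[f=g] R)) → 3
  σ[f<=3](ρ[e/d]((T ⋈[f=g] R))) → 0

E1 result:
f | h | e | g | a
6 | 2 | 7 | 6 | 3
6 | 2 | 7 | 6 | 3
6 | 5 | 7 | 6 | 3
E2 result:
f | h | e | g | a
(0 rows)
Witness: (6, 2, 7, 6, 3) appears 2× in E1 but 0× in E2.

no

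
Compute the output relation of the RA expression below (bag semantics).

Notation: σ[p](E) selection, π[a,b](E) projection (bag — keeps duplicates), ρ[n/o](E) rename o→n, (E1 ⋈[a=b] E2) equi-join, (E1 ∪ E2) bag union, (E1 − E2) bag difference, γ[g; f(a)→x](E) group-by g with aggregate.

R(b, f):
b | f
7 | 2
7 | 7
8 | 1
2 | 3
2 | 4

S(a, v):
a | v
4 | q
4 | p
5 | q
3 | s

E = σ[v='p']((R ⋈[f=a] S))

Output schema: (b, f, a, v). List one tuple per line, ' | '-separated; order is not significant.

Per-node cardinality:
  R → 5
  S → 4
  (R ⋈[f=a] S) → 3
  σ[v='p']((R ⋈[f=a] S)) → 1

== RESULT ==
b | f | a | v
2 | 4 | 4 | p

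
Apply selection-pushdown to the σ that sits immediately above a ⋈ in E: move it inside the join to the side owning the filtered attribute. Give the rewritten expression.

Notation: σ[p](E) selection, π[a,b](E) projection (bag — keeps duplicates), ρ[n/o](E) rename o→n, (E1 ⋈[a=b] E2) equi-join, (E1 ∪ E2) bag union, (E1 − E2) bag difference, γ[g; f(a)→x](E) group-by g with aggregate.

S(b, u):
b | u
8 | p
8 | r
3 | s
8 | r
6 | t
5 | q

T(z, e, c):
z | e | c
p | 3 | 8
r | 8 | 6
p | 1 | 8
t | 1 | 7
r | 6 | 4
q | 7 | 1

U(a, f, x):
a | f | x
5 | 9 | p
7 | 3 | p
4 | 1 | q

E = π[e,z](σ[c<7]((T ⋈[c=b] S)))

σ filters on c, owned by the left side.
E' = π[e,z]((σ[c<7](T) ⋈[c=b] S))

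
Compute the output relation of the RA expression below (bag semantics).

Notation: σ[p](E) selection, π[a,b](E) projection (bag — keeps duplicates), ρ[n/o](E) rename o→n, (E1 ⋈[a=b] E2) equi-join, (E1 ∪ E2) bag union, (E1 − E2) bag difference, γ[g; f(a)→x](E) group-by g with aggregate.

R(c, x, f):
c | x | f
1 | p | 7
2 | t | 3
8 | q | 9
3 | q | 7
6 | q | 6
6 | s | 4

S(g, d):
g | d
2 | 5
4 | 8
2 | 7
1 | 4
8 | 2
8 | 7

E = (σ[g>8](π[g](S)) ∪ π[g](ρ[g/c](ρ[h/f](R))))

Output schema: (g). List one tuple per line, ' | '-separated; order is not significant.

Per-node cardinality:
  S → 6
  π[g](S) → 6
  σ[g>8](π[g](S)) → 0
  R → 6
  ρ[h/f](R) → 6
  ρ[g/c](ρ[h/f](R)) → 6
  π[g](ρ[g/c](ρ[h/f](R))) → 6
  (σ[g>8](π[g](S)) ∪ π[g](ρ[g/c](ρ[h/f](R)))) → 6

== RESULT ==
g
1
2
3
6
6
8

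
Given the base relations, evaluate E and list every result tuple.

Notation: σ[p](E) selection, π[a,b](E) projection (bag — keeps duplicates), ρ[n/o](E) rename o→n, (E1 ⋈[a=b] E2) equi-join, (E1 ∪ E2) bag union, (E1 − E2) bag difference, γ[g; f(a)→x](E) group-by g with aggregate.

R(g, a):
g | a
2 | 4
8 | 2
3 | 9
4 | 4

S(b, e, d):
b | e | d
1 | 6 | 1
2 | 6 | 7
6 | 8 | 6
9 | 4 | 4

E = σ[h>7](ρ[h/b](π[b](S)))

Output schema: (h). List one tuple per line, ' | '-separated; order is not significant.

Stepwise |·|:
  S → 4
  π[b](S) → 4
  ρ[h/b](π[b](S)) → 4
  σ[h>7](ρ[h/b](π[b](S))) → 1

== RESULT ==
h
9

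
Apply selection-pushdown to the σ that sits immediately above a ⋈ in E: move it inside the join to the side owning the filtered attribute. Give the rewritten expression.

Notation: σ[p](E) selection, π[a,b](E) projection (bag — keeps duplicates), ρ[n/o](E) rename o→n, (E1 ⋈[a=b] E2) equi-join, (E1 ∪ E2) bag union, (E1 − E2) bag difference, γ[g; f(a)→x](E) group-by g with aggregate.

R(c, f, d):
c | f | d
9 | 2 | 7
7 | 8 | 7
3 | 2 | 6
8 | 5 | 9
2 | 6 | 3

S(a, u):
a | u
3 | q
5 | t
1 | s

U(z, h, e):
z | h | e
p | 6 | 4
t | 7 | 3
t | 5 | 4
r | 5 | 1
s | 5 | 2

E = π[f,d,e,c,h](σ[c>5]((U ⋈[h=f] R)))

σ filters on c, owned by the right side.
E' = π[f,d,e,c,h]((U ⋈[h=f] σ[c>5](R)))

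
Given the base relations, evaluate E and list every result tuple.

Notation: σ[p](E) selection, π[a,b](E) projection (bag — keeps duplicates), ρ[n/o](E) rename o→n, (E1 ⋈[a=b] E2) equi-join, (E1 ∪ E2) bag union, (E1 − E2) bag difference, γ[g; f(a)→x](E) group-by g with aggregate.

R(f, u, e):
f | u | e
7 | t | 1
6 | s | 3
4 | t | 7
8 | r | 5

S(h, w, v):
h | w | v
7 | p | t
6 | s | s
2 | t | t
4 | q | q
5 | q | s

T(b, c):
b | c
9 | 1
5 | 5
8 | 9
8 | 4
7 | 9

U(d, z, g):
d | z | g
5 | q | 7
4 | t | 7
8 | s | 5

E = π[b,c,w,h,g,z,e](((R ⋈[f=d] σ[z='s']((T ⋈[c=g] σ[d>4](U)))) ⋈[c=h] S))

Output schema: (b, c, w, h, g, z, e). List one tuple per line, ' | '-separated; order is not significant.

Row counts bottom-up:
  R → 4
  T → 5
  U → 3
  σ[d>4](U) → 2
  (T ⋈[c=g] σ[d>4](U)) → 1
  σ[z='s']((T ⋈[c=g] σ[d>4](U))) → 1
  (R ⋈[f=d] σ[z='s']((T ⋈[c=g] σ[d>4](U)))) → 1
  S → 5
  ((R ⋈[f=d] σ[z='s']((T ⋈[c=g] σ[d>4](U)))) ⋈[c=h] S) → 1
  π[b,c,w,h,g,z,e](((R ⋈[f=d] σ[z='s']((T ⋈[c=g] σ[d>4](U)))) ⋈[c=h] S)) → 1

== RESULT ==
b | c | w | h | g | z | e
5 | 5 | q | 5 | 5 | s | 5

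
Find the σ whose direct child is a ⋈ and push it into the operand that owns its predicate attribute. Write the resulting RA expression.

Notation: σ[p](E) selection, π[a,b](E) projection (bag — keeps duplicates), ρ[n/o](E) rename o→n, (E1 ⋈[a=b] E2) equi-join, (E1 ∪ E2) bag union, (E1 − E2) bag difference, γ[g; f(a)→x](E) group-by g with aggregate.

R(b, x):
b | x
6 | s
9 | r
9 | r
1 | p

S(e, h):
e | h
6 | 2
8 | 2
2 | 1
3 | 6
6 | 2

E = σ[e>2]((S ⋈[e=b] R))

σ filters on e, owned by the left side.
E' = (σ[e>2](S) ⋈[e=b] R)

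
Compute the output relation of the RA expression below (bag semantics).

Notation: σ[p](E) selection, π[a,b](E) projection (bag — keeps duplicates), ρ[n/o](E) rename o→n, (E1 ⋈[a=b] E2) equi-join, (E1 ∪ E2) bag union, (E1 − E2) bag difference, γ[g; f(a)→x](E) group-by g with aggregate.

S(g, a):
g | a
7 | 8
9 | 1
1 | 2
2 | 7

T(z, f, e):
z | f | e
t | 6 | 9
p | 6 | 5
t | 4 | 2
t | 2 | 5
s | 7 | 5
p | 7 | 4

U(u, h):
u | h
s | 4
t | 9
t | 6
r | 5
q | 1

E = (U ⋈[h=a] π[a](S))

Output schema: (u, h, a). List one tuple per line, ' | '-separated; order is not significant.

Subexpression sizes:
  U → 5
  S → 4
  π[a](S) → 4
  (U ⋈[h=a] π[a](S)) → 1

== RESULT ==
u | h | a
q | 1 | 1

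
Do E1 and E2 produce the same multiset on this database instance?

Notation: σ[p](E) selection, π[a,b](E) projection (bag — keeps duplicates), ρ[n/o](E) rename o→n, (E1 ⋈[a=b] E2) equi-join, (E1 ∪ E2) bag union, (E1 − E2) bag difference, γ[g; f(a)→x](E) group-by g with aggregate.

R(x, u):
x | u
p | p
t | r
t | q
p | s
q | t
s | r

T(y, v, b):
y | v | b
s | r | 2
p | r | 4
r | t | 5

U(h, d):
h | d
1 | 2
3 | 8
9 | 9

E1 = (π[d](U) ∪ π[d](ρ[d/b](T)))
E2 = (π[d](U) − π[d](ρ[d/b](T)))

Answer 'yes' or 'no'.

E1 row counts bottom-up:
  U → 3
  π[d](U) → 3
  T → 3
  ρ[d/b](T) → 3
  π[d](ρ[d/b](T)) → 3
  (π[d](U) ∪ π[d](ρ[d/b](T))) → 6
E2 row counts bottom-up:
  U → 3
  π[d](U) → 3
  T → 3
  ρ[d/b](T) → 3
  π[d](ρ[d/b](T)) → 3
  (π[d](U) − π[d](ρ[d/b](T))) → 2

E1 result:
d
2
2
4
5
8
9
E2 result:
d
8
9
Witness: (2,) appears 2× in E1 but 0× in E2.

no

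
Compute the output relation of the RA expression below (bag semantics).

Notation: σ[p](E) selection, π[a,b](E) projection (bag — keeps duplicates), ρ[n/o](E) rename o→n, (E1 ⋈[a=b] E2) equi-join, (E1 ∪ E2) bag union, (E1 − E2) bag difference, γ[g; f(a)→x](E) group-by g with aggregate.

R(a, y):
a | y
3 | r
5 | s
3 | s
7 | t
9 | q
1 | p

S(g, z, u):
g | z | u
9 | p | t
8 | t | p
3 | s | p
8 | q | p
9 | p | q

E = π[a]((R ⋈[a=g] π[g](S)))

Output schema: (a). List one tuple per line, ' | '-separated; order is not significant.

Subexpression sizes:
  R → 6
  S → 5
  π[g](S) → 5
  (R ⋈[a=g] π[g](S)) → 4
  π[a]((R ⋈[a=g] π[g](S))) → 4

== RESULT ==
a
3
3
9
9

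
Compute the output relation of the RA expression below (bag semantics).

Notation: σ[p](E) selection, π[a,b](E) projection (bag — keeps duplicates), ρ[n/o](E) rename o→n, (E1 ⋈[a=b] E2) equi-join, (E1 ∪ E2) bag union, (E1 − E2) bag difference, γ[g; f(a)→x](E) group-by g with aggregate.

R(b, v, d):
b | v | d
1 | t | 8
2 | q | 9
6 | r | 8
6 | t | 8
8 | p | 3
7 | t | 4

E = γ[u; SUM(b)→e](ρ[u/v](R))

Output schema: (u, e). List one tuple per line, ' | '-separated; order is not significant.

Per-node cardinality:
  R → 6
  ρ[u/v](R) → 6
  γ[u; SUM(b)→e](ρ[u/v](R)) → 4

== RESULT ==
u | e
p | 8
q | 2
r | 6
t | 14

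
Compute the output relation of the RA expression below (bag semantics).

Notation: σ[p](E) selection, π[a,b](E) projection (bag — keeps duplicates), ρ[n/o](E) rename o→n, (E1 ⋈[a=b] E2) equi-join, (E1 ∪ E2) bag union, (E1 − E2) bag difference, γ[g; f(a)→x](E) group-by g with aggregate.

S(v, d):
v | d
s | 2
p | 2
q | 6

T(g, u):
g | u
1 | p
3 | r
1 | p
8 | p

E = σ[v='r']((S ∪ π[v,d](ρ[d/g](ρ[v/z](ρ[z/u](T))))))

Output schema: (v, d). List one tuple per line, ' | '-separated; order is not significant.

Per-node cardinality:
  S → 3
  T → 4
  ρ[z/u](T) → 4
  ρ[v/z](ρ[z/u](T)) → 4
  ρ[d/g](ρ[v/z](ρ[z/u](T))) → 4
  π[v,d](ρ[d/g](ρ[v/z](ρ[z/u](T)))) → 4
  (S ∪ π[v,d](ρ[d/g](ρ[v/z](ρ[z/u](T))))) → 7
  σ[v='r']((S ∪ π[v,d](ρ[d/g](ρ[v/z](ρ[z/u](T)))))) → 1

== RESULT ==
v | d
r | 3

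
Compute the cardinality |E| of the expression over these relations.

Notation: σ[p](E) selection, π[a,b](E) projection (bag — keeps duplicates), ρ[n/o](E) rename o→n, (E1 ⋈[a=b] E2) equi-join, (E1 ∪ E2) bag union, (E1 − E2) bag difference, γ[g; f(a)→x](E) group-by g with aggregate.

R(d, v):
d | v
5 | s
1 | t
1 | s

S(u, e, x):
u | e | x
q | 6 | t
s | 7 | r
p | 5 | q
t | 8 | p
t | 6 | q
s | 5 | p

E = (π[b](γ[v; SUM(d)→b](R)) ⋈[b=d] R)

Row counts bottom-up:
  R → 3
  γ[v; SUM(d)→b](R) → 2
  π[b](γ[v; SUM(d)→b](R)) → 2
  R → 3
  (π[b](γ[v; SUM(d)→b](R)) ⋈[b=d] R) → 2

|E| = 2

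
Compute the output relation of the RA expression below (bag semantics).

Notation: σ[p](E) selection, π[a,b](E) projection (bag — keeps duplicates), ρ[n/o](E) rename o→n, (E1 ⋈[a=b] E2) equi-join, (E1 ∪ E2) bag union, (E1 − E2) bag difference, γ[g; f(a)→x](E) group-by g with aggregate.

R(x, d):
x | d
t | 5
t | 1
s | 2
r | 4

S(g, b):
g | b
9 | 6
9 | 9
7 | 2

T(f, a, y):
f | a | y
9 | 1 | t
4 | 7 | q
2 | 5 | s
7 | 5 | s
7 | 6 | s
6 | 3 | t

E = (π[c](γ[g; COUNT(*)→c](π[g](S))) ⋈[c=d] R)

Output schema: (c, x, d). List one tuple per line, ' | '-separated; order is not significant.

Row counts bottom-up:
  S → 3
  π[g](S) → 3
  γ[g; COUNT(*)→c](π[g](S)) → 2
  π[c](γ[g; COUNT(*)→c](π[g](S))) → 2
  R → 4
  (π[c](γ[g; COUNT(*)→c](π[g](S))) ⋈[c=d] R) → 2

== RESULT ==
c | x | d
1 | t | 1
2 | s | 2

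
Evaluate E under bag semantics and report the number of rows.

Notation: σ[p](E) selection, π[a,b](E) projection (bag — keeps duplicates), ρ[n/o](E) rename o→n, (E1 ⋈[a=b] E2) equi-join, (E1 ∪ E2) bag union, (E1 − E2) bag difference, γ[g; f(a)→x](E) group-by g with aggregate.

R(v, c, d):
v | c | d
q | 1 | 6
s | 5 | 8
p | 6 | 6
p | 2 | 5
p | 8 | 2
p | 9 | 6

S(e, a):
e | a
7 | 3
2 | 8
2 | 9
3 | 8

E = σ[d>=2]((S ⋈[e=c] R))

Stepwise |·|:
  S → 4
  R → 6
  (S ⋈[e=c] R) → 2
  σ[d>=2]((S ⋈[e=c] R)) → 2

|E| = 2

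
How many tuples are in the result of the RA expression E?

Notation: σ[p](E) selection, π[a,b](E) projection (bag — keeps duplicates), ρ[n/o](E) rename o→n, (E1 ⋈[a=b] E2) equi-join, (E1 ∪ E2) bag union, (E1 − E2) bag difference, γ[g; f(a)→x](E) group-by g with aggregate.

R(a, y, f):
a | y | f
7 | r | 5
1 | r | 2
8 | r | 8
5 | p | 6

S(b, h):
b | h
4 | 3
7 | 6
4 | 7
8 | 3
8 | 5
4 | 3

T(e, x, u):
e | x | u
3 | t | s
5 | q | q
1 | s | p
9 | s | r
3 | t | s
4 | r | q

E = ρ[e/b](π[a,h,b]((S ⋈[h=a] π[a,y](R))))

Per-node cardinality:
  S → 6
  R → 4
  π[a,y](R) → 4
  (S ⋈[h=a] π[a,y](R)) → 2
  π[a,h,b]((S ⋈[h=a] π[a,y](R))) → 2
  ρ[e/b](π[a,h,b]((S ⋈[h=a] π[a,y](R)))) → 2

|E| = 2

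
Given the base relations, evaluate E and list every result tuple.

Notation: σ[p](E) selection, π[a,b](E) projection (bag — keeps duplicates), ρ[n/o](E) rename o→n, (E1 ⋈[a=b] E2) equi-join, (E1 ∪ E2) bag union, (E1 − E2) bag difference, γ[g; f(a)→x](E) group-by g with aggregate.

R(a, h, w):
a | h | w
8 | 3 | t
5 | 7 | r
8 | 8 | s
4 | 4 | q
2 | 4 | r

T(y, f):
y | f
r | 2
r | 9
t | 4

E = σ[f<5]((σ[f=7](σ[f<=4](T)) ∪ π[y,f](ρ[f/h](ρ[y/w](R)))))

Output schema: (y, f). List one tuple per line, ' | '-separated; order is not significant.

Subexpression sizes:
  T → 3
  σ[f<=4](T) → 2
  σ[f=7](σ[f<=4](T)) → 0
  R → 5
  ρ[y/w](R) → 5
  ρ[f/h](ρ[y/w](R)) → 5
  π[y,f](ρ[f/h](ρ[y/w](R))) → 5
  (σ[f=7](σ[f<=4](T)) ∪ π[y,f](ρ[f/h](ρ[y/w](R)))) → 5
  σ[f<5]((σ[f=7](σ[f<=4](T)) ∪ π[y,f](ρ[f/h](ρ[y/w](R))))) → 3

== RESULT ==
y | f
q | 4
r | 4
t | 3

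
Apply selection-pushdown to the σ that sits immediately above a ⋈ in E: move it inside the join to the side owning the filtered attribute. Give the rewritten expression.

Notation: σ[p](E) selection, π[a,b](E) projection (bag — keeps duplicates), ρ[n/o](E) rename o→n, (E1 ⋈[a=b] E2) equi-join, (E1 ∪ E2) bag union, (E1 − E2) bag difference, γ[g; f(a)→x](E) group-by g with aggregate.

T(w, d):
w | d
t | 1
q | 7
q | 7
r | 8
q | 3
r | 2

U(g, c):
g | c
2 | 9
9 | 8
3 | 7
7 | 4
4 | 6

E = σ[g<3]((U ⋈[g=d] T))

σ filters on g, owned by the left side.
E' = (σ[g<3](U) ⋈[g=d] T)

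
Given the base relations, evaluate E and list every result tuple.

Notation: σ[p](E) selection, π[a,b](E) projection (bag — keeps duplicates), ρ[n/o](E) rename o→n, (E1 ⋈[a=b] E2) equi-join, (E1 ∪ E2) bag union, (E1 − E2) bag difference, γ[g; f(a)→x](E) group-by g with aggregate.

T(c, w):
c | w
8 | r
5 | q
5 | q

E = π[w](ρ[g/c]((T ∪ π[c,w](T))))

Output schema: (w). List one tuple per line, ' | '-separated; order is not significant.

Stepwise |·|:
  T → 3
  T → 3
  π[c,w](T) → 3
  (T ∪ π[c,w](T)) → 6
  ρ[g/c]((T ∪ π[c,w](T))) → 6
  π[w](ρ[g/c]((T ∪ π[c,w](T)))) → 6

== RESULT ==
w
q
q
q
q
r
r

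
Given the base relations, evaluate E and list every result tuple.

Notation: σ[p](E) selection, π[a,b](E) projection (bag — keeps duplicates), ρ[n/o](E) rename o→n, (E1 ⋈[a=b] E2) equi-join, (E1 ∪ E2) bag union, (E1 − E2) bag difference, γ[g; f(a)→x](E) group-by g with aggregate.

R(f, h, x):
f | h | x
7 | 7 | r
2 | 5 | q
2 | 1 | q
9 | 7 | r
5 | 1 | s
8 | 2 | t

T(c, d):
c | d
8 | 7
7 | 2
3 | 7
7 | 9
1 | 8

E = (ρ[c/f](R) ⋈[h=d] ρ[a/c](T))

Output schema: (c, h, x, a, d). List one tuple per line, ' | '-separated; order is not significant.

Row counts bottom-up:
  R → 6
  ρ[c/f](R) → 6
  T → 5
  ρ[a/c](T) → 5
  (ρ[c/f](R) ⋈[h=d] ρ[a/c](T)) → 5

== RESULT ==
c | h | x | a | d
7 | 7 | r | 3 | 7
7 | 7 | r | 8 | 7
8 | 2 | t | 7 | 2
9 | 7 | r | 3 | 7
9 | 7 | r | 8 | 7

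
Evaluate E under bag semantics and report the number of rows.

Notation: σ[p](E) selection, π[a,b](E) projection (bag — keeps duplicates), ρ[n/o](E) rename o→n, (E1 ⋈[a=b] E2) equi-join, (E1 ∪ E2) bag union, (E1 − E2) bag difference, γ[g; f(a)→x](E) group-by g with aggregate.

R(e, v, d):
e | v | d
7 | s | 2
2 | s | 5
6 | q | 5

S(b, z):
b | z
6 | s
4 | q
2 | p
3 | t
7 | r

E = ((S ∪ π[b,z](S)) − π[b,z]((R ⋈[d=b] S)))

Subexpression sizes:
  S → 5
  S → 5
  π[b,z](S) → 5
  (S ∪ π[b,z](S)) → 10
  R → 3
  S → 5
  (R ⋈[d=b] S) → 1
  π[b,z]((R ⋈[d=b] S)) → 1
  ((S ∪ π[b,z](S)) − π[b,z]((R ⋈[d=b] S))) → 9

|E| = 9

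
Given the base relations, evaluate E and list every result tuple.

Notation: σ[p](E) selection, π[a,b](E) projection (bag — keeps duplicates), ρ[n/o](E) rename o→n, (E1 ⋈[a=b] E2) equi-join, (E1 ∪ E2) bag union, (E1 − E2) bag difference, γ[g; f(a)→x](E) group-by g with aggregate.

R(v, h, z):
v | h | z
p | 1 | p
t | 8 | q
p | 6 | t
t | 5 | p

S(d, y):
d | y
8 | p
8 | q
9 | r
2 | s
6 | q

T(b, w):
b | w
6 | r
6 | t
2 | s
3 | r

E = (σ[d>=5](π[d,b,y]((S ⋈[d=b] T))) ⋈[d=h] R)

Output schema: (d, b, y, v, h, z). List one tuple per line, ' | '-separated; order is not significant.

Subexpression sizes:
  S → 5
  T → 4
  (S ⋈[d=b] T) → 3
  π[d,b,y]((S ⋈[d=b] T)) → 3
  σ[d>=5](π[d,b,y]((S ⋈[d=b] T))) → 2
  R → 4
  (σ[d>=5](π[d,b,y]((S ⋈[d=b] T))) ⋈[d=h] R) → 2

== RESULT ==
d | b | y | v | h | z
6 | 6 | q | p | 6 | t
6 | 6 | q | p | 6 | t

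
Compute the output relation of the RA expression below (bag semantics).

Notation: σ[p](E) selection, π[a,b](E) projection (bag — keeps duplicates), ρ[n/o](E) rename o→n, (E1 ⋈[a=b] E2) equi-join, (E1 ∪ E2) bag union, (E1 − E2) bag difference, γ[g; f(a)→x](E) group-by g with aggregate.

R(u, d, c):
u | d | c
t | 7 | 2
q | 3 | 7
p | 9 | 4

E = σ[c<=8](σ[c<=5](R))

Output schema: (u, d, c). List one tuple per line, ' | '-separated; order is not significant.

Stepwise |·|:
  R → 3
  σ[c<=5](R) → 2
  σ[c<=8](σ[c<=5](R)) → 2

== RESULT ==
u | d | c
p | 9 | 4
t | 7 | 2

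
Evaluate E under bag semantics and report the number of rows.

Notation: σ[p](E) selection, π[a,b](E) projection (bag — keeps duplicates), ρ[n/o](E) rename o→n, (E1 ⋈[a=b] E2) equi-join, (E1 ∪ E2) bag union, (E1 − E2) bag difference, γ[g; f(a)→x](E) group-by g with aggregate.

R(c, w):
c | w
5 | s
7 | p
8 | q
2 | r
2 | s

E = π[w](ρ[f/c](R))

Subexpression sizes:
  R → 5
  ρ[f/c](R) → 5
  π[w](ρ[f/c](R)) → 5

|E| = 5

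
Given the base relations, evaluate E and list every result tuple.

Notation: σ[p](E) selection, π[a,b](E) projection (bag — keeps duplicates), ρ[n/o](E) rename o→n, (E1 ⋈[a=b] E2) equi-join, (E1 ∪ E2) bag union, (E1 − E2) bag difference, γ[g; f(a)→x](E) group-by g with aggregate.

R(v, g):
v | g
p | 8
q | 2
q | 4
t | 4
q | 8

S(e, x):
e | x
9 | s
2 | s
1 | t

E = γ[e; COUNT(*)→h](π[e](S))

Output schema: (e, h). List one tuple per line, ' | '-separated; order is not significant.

Subexpression sizes:
  S → 3
  π[e](S) → 3
  γ[e; COUNT(*)→h](π[e](S)) → 3

== RESULT ==
e | h
1 | 1
2 | 1
9 | 1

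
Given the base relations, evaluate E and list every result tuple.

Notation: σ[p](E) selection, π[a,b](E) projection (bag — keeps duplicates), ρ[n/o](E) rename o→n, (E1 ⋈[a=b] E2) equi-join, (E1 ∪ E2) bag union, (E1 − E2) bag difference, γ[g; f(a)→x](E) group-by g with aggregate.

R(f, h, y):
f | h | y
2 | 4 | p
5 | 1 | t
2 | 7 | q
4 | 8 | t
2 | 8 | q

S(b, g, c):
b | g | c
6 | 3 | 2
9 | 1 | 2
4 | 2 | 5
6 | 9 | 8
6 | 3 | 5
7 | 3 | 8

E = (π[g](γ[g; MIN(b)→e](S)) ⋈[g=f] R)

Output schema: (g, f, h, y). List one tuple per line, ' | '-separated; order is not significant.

Stepwise |·|:
  S → 6
  γ[g; MIN(b)→e](S) → 4
  π[g](γ[g; MIN(b)→e](S)) → 4
  R → 5
  (π[g](γ[g; MIN(b)→e](S)) ⋈[g=f] R) → 3

== RESULT ==
g | f | h | y
2 | 2 | 4 | p
2 | 2 | 7 | q
2 | 2 | 8 | q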